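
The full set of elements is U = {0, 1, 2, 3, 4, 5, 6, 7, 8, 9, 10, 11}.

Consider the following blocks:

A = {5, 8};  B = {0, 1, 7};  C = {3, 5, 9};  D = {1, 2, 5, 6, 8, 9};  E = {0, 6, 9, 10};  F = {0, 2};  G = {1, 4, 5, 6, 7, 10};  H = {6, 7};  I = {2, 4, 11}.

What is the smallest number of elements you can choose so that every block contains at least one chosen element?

Take T = {0, 5, 7, 11}. Each listed block contains at least one of these, so T is a hitting set of size 4.
No choice of 3 elements meets every block, so 4 is the minimum.

4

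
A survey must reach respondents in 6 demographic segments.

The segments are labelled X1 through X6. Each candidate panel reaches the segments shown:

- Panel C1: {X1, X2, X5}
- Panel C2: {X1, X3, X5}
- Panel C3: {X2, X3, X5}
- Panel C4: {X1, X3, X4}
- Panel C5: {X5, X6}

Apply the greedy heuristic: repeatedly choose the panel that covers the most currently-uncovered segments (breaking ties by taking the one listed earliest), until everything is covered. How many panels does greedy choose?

Greedy: pick C1 (covers 3 new) → pick C4 (covers 2 new) → pick C5 (covers 1 new). Total picks: 3.

3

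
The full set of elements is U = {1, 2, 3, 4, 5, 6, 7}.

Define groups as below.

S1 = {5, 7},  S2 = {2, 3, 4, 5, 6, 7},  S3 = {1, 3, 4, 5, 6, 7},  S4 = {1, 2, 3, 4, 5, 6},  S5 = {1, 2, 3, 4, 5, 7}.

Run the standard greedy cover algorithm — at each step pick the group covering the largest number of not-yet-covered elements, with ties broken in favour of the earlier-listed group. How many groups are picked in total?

2

Greedy: pick S2 (covers 6 new) → pick S3 (covers 1 new). Total picks: 2.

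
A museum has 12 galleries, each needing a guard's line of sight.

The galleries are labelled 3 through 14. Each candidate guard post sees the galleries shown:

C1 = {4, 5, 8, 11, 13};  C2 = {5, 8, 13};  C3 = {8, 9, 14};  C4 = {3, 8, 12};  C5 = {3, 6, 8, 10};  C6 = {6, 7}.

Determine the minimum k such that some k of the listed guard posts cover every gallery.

5

C1 and C3 and C4 and C5 and C6 together: C1 ∪ C3 ∪ C4 ∪ C5 ∪ C6 = {3, 4, 5, 6, 7, 8, 9, 10, 11, 12, 13, 14} — every gallery is covered.
No 4 of the 6 guard posts cover everything (all 15 combinations miss at least one gallery), so 5 is optimal.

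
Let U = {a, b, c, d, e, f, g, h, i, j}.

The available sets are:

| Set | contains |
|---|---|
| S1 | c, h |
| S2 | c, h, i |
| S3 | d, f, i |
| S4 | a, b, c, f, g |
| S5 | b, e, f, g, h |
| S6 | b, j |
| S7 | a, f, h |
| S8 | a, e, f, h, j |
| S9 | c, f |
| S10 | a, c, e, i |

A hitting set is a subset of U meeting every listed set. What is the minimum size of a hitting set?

The 3 elements {c, f, j} hit every set.
The sets S1, S3, S6 are pairwise disjoint, so any hitting set needs a separate element for each — at least 3. Hence 3 is optimal.

3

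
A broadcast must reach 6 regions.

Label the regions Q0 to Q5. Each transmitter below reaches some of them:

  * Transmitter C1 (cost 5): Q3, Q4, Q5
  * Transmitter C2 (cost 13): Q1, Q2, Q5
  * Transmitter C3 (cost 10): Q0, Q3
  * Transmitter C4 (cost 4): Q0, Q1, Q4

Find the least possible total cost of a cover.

C1, C2, C4 together cover every region (C1 ∪ C2 ∪ C4 = {Q0, Q1, Q2, Q3, Q4, Q5}); total cost 5 + 13 + 4 = 22.
No covering selection has total cost below 22.

22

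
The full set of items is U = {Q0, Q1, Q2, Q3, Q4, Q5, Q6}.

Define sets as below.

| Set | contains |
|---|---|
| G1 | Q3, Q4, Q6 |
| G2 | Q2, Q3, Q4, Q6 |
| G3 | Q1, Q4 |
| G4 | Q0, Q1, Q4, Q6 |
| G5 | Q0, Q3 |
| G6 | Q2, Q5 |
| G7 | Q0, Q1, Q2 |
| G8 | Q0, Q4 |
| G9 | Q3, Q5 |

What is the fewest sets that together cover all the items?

G1, G4, and G6 cover everything between them: the union {Q0, Q1, Q2, Q3, Q4, Q5, Q6} is all of U.
No 2 of the 9 sets cover everything (all 36 combinations miss at least one item), so 3 is optimal.

3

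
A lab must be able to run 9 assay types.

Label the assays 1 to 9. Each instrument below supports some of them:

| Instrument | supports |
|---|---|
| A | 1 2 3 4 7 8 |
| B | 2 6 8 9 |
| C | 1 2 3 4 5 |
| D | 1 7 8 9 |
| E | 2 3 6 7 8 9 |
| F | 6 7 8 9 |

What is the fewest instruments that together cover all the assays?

C and E together: C ∪ E = {1, 2, 3, 4, 5, 6, 7, 8, 9} — every assay is covered.
No single instrument has all 9 assays (the largest, A, has 6), so 2 is optimal.

2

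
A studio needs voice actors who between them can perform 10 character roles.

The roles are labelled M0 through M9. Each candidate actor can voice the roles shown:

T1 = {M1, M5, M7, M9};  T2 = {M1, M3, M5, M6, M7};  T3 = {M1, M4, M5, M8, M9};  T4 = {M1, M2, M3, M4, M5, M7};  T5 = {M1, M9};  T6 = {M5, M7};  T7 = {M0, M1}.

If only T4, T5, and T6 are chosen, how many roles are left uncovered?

3

Union of T4, T5, T6 = {M1, M2, M3, M4, M5, M7, M9}.
Not covered: M0, M6, M8 — 3 roles.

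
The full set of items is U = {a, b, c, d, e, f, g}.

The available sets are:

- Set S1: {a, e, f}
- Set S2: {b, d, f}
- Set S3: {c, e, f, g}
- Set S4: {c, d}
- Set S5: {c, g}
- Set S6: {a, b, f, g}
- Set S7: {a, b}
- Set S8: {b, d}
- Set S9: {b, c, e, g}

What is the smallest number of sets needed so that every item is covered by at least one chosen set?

S3 and S4 and S6 together: S3 ∪ S4 ∪ S6 = {a, b, c, d, e, f, g} — every item is covered.
No 2 of the 9 sets cover everything (all 36 combinations miss at least one item), so 3 is optimal.

3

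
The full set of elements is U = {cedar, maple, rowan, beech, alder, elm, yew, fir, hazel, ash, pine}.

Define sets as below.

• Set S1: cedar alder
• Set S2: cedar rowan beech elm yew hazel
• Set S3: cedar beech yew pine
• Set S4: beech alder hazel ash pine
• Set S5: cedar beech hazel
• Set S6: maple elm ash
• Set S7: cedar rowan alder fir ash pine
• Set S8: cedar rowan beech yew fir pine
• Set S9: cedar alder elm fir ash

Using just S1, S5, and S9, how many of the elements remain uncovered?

Union of S1, S5, S9 = {cedar, beech, alder, elm, fir, hazel, ash}.
Not covered: maple, rowan, yew, pine — 4 elements.

4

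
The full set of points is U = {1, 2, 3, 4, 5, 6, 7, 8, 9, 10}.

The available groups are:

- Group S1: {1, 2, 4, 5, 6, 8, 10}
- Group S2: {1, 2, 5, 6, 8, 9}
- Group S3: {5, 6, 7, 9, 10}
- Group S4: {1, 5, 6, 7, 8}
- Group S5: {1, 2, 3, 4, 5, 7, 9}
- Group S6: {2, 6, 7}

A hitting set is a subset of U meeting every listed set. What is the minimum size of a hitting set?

H = {6, 7} meets every group (each contains at least one member of H), and |H| = 2.
No single point lies in every group, so at least 2 are needed and 2 is optimal.

2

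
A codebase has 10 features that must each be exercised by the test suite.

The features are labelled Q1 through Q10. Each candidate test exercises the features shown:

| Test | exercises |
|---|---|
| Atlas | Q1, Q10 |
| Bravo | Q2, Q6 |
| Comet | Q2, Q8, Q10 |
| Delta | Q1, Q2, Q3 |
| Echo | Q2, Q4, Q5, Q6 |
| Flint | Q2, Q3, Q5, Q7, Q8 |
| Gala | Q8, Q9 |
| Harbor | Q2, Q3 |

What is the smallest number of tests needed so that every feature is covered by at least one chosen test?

4

Take {Atlas, Echo, Flint, Gala}. Their union is {Q1, Q2, Q3, Q4, Q5, Q6, Q7, Q8, Q9, Q10}, which is all 10 features.
Only Flint contains Q7, so Flint is forced; the remaining 5 features need at least 3 more tests (each remaining test adds at most 2) — so at least 4 tests are needed, and 4 is optimal.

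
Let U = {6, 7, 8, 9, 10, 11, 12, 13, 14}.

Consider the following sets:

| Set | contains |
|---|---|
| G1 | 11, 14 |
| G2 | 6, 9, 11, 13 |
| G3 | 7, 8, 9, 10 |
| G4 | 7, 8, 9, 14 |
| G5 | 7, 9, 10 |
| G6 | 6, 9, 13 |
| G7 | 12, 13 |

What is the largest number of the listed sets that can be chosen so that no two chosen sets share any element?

G1, G3, G7 are pairwise disjoint (G1={11,14}; G3={7,8,9,10}; G7={12,13}).
Every remaining set overlaps one of these, and no 4 of the listed sets are pairwise disjoint, so 3 is the maximum.

3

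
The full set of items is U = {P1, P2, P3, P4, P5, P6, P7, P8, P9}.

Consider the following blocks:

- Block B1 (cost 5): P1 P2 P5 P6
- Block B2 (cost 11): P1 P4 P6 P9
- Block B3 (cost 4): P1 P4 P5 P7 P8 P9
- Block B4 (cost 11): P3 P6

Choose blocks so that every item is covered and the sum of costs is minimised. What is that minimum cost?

20

B1, B3, B4 together cover every item (B1 ∪ B3 ∪ B4 = {P1, P2, P3, P4, P5, P6, P7, P8, P9}); total cost 5 + 4 + 11 = 20.
No covering selection has total cost below 20.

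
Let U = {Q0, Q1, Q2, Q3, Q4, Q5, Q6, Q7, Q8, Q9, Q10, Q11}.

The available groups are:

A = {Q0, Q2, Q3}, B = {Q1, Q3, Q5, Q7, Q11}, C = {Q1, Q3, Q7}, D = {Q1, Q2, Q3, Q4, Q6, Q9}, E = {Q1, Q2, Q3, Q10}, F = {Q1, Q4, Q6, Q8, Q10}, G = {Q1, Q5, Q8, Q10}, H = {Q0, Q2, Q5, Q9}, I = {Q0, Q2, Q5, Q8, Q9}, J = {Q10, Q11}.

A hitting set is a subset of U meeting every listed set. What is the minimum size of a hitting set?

3

T = {Q1, Q2, Q11} meets every group (each contains at least one member of T), and |T| = 3.
The groups C, H, J are pairwise disjoint, so any hitting set needs a separate point for each — at least 3. Hence 3 is optimal.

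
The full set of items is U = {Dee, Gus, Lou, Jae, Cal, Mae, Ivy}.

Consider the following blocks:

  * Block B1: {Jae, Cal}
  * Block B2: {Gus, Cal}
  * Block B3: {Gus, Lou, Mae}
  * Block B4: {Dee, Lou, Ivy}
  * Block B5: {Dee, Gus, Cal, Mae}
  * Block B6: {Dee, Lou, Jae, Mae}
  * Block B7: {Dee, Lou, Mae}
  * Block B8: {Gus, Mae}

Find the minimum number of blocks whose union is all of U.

3

B1 and B3 and B4 together: B1 ∪ B3 ∪ B4 = {Dee, Gus, Lou, Jae, Cal, Mae, Ivy} — every item is covered.
Only B4 contains Ivy, so B4 is forced; the remaining 4 items need at least 2 more blocks (each remaining block adds at most 3) — so at least 3 blocks are needed, and 3 is optimal.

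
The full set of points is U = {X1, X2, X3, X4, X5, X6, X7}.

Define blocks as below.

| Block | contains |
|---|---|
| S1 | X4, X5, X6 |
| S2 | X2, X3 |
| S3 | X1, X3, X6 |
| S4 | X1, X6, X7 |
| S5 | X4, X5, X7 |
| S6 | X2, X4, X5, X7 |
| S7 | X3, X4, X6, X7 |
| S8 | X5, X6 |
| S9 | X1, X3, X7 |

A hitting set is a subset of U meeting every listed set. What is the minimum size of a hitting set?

H = {X3, X6, X7} meets every block (each contains at least one member of H), and |H| = 3.
No choice of 2 points meets every block, so 3 is the minimum.

3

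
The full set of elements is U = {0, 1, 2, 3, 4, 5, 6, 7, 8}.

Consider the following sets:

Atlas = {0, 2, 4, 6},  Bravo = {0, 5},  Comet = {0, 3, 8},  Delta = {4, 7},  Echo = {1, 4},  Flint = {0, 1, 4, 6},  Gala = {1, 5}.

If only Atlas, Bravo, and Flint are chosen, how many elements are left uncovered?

Union of Atlas, Bravo, Flint = {0, 1, 2, 4, 5, 6}.
Not covered: 3, 7, 8 — 3 elements.

3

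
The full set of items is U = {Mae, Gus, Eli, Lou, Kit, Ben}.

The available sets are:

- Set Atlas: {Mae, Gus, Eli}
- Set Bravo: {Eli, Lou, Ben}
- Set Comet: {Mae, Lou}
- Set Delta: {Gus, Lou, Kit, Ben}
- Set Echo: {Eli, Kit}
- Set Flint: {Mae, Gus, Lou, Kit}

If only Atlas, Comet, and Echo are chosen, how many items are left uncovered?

Union of Atlas, Comet, Echo = {Mae, Gus, Eli, Lou, Kit}.
Not covered: Ben — 1 item.

1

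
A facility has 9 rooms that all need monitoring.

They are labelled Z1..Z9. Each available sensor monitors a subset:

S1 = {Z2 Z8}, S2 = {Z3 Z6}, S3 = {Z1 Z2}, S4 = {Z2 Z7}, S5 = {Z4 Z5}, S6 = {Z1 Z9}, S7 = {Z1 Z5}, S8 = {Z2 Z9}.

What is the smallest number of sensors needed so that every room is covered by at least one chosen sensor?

S1 and S2 and S4 and S5 and S6 together: S1 ∪ S2 ∪ S4 ∪ S5 ∪ S6 = {Z1, Z2, Z3, Z4, Z5, Z6, Z7, Z8, Z9} — every room is covered.
Each sensor has at most 2 rooms, and 4·2 = 8 < 9 — so at least 5 sensors are needed, and 5 is optimal.

5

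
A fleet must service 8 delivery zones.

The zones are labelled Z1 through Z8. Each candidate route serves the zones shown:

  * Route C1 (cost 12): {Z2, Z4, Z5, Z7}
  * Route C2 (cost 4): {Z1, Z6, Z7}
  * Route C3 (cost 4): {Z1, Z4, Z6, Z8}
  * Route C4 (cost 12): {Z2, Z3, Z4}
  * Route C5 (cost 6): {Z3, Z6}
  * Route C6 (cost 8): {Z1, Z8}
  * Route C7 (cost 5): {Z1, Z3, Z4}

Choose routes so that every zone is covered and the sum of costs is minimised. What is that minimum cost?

C1, C3, C7 together cover every zone (C1 ∪ C3 ∪ C7 = {Z1, Z2, Z3, Z4, Z5, Z6, Z7, Z8}); total cost 12 + 4 + 5 = 21.
No covering selection has total cost below 21.

21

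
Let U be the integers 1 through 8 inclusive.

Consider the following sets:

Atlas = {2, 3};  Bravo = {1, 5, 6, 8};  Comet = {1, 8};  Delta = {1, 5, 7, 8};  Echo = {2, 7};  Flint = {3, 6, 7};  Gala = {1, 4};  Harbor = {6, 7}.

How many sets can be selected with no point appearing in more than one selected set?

3

Atlas, Comet, Harbor are pairwise disjoint (Atlas={2,3}; Comet={1,8}; Harbor={6,7}).
Every remaining set overlaps one of these, and no 4 of the listed sets are pairwise disjoint, so 3 is the maximum.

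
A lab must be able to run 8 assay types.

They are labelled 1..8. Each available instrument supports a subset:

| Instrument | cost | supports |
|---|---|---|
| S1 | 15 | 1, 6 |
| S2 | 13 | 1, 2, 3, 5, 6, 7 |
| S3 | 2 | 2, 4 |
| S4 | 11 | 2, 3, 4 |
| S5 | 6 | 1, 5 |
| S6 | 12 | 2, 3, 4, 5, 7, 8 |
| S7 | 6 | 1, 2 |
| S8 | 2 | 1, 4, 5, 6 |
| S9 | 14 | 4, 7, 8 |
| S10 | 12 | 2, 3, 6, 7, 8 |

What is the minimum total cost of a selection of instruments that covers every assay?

14

S8, S10 together cover every assay (S8 ∪ S10 = {1, 2, 3, 4, 5, 6, 7, 8}); total cost 2 + 12 = 14.
The greedy pick S8, S3, S6 costs 16; no covering selection beats 14.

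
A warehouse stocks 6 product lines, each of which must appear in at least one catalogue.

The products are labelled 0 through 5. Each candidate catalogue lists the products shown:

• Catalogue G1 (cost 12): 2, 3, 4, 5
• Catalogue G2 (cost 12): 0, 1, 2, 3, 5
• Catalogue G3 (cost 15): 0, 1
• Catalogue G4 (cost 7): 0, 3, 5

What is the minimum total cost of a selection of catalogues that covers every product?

G1, G2 together cover every product (G1 ∪ G2 = {0, 1, 2, 3, 4, 5}); total cost 12 + 12 = 24.
The greedy pick G4, G1, G2 costs 31; no covering selection beats 24.

24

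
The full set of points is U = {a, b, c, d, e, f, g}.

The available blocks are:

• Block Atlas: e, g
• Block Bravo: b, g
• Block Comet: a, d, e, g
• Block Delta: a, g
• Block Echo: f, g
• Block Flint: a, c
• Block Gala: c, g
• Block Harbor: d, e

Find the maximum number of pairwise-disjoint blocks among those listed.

3

Bravo, Flint, Harbor are pairwise disjoint (Bravo={b,g}; Flint={a,c}; Harbor={d,e}).
Every remaining block overlaps one of these, and no 4 of the listed blocks are pairwise disjoint, so 3 is the maximum.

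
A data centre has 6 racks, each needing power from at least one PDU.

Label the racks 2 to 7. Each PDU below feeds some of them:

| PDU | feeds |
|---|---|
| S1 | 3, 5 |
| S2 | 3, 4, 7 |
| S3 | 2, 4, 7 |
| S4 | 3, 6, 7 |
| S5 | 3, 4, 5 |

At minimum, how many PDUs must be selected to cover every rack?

Take {S3, S4, S5}. Their union is {2, 3, 4, 5, 6, 7}, which is all 6 racks.
Only S3 contains 2, so S3 is forced; the remaining 3 racks need at least 2 more PDUs (each remaining PDU adds at most 2) — so at least 3 PDUs are needed, and 3 is optimal.

3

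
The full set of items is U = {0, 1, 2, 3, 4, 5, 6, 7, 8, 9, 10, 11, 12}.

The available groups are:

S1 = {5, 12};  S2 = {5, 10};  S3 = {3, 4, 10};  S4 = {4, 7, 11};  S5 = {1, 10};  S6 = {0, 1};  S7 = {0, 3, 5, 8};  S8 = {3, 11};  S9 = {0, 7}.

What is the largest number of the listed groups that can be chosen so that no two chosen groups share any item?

S1, S5, S8, S9 are pairwise disjoint (S1={5,12}; S5={1,10}; S8={3,11}; S9={0,7}).
Every remaining group overlaps one of these, and no 5 of the listed groups are pairwise disjoint, so 4 is the maximum.

4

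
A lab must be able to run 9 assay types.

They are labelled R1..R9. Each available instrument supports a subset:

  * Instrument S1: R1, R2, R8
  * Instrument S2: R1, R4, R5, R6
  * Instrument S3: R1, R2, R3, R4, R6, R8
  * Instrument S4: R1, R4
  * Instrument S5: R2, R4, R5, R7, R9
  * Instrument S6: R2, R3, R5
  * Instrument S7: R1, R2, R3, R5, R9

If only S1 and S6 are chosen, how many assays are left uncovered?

Union of S1, S6 = {R1, R2, R3, R5, R8}.
Not covered: R4, R6, R7, R9 — 4 assays.

4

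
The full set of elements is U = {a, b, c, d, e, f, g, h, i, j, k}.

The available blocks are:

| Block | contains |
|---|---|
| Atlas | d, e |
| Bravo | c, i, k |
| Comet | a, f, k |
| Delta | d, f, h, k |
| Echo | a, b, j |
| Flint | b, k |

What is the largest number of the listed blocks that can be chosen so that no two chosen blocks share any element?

Atlas, Bravo, Echo are pairwise disjoint (Atlas={d,e}; Bravo={c,i,k}; Echo={a,b,j}).
Every remaining block overlaps one of these, and no 4 of the listed blocks are pairwise disjoint, so 3 is the maximum.

3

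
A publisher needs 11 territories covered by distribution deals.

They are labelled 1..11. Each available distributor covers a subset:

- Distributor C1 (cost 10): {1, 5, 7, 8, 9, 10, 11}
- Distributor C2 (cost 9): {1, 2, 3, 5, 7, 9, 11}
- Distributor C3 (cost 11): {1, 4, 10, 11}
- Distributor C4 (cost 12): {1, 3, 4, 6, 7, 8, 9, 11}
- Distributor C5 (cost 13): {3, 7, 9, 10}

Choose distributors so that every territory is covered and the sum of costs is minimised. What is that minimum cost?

C1, C2, C4 together cover every territory (C1 ∪ C2 ∪ C4 = {1, 2, 3, 4, 5, 6, 7, 8, 9, 10, 11}); total cost 10 + 9 + 12 = 31.
No covering selection has total cost below 31.

31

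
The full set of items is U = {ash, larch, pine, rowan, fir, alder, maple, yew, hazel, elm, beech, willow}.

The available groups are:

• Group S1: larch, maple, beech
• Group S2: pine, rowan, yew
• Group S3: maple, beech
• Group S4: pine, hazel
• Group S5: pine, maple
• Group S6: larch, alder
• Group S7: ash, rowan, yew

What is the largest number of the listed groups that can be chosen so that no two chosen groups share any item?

S3, S4, S6, S7 are pairwise disjoint (S3={maple,beech}; S4={pine,hazel}; S6={larch,alder}; S7={ash,rowan,yew}).
Every remaining group overlaps one of these, and no 5 of the listed groups are pairwise disjoint, so 4 is the maximum.

4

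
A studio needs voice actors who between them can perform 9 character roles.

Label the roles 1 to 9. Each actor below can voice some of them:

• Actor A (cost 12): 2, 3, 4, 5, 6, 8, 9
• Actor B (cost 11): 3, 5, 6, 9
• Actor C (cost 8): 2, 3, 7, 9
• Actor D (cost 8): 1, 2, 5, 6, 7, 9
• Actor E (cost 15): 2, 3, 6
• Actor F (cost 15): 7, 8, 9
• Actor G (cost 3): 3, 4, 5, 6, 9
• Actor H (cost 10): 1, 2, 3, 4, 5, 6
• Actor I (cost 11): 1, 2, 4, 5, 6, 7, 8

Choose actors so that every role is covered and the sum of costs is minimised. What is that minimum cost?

G, I together cover every role (G ∪ I = {1, 2, 3, 4, 5, 6, 7, 8, 9}); total cost 3 + 11 = 14.
The greedy pick G, D, I costs 22; no covering selection beats 14.

14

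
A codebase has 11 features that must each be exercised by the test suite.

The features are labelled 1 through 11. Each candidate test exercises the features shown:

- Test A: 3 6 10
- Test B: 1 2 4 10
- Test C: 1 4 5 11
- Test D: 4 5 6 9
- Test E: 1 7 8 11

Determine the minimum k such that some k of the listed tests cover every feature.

A and B and D and E together: A ∪ B ∪ D ∪ E = {1, 2, 3, 4, 5, 6, 7, 8, 9, 10, 11} — every feature is covered.
Only B contains 2, so B is forced; the remaining 7 features need at least 3 more tests (each remaining test adds at most 3) — so at least 4 tests are needed, and 4 is optimal.

4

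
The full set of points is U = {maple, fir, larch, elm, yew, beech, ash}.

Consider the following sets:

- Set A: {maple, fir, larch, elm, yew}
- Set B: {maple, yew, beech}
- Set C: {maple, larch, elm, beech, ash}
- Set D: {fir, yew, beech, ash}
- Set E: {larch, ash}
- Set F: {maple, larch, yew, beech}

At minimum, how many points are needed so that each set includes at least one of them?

2

H = {maple, ash} meets every set (each contains at least one member of H), and |H| = 2.
The sets B, E are pairwise disjoint, so any hitting set needs a separate point for each — at least 2. Hence 2 is optimal.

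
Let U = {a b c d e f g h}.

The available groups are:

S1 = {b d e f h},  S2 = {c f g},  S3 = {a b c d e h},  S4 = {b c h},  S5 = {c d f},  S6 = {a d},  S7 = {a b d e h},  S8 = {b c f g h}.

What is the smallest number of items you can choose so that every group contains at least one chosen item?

T = {c, d} meets every group (each contains at least one member of T), and |T| = 2.
The groups S2, S7 are pairwise disjoint, so any hitting set needs a separate item for each — at least 2. Hence 2 is optimal.

2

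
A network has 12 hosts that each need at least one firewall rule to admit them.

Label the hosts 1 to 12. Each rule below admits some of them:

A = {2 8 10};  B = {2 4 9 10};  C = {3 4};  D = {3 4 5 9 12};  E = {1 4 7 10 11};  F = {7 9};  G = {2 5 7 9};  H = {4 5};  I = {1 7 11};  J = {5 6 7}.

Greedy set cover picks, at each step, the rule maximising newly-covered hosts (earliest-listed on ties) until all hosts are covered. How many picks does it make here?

4

Greedy: pick D (covers 5 new) → pick E (covers 4 new) → pick A (covers 2 new) → pick J (covers 1 new). Total picks: 4.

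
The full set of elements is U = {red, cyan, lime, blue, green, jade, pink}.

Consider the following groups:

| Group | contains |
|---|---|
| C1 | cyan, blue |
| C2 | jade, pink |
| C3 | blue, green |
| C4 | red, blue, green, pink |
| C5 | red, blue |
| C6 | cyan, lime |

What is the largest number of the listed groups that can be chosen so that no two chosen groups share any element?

C2, C3, C6 are pairwise disjoint (C2={jade,pink}; C3={blue,green}; C6={cyan,lime}).
Every remaining group overlaps one of these, and no 4 of the listed groups are pairwise disjoint, so 3 is the maximum.

3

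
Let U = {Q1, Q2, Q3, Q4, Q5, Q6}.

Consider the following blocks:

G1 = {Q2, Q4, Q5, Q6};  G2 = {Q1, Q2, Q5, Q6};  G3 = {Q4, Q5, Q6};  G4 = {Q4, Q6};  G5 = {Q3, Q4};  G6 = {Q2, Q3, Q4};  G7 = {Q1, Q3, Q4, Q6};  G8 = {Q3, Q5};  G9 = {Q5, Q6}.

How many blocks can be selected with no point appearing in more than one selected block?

2

G2, G5 are pairwise disjoint (G2={Q1,Q2,Q5,Q6}; G5={Q3,Q4}).
Every remaining block overlaps one of these, and no 3 of the listed blocks are pairwise disjoint, so 2 is the maximum.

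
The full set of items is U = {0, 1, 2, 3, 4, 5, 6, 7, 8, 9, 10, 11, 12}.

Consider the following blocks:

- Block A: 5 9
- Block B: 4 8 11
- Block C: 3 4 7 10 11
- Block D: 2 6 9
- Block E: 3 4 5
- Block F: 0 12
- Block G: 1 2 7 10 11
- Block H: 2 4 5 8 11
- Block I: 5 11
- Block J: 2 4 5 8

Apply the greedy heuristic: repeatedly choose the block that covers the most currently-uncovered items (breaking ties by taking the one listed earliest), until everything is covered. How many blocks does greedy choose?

Greedy: pick C (covers 5 new) → pick D (covers 3 new) → pick F (covers 2 new) → pick H (covers 2 new) → pick G (covers 1 new). Total picks: 5.

5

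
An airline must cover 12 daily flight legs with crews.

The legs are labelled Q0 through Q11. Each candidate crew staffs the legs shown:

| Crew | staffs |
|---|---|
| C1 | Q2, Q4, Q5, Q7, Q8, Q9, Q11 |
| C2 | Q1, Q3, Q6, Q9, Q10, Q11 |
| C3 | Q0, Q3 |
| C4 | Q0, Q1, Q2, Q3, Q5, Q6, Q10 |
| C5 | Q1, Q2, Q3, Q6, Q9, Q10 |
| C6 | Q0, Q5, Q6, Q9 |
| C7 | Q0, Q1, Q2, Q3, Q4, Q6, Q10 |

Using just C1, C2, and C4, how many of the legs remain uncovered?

Union of C1, C2, C4 = {Q0, Q1, Q2, Q3, Q4, Q5, Q6, Q7, Q8, Q9, Q10, Q11} — that's every leg, so 0 are uncovered.

0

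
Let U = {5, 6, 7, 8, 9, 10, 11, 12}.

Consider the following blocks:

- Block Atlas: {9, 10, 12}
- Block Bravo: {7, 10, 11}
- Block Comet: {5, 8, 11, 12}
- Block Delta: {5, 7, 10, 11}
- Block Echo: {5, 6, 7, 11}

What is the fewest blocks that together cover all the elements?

3

Atlas and Comet and Echo together: Atlas ∪ Comet ∪ Echo = {5, 6, 7, 8, 9, 10, 11, 12} — every element is covered.
Only Echo contains 6, so Echo is forced; the remaining 4 elements need at least 2 more blocks (each remaining block adds at most 3) — so at least 3 blocks are needed, and 3 is optimal.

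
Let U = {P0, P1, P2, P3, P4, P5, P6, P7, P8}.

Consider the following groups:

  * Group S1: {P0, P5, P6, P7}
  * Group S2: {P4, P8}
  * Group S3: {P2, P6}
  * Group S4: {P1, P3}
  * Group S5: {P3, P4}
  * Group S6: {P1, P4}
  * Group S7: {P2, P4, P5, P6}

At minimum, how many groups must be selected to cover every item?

4

Take {S1, S2, S4, S7}. Their union is {P0, P1, P2, P3, P4, P5, P6, P7, P8}, which is all 9 items.
Only S1 contains P0, so S1 is forced; the remaining 5 items need at least 3 more groups (each remaining group adds at most 2) — so at least 4 groups are needed, and 4 is optimal.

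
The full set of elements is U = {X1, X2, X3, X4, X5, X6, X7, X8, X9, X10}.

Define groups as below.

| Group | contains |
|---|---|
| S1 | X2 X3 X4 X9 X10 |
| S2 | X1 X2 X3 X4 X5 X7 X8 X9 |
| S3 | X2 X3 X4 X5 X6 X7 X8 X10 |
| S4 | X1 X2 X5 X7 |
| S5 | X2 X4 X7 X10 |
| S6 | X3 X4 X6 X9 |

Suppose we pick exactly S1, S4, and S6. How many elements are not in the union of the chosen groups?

Union of S1, S4, S6 = {X1, X2, X3, X4, X5, X6, X7, X9, X10}.
Not covered: X8 — 1 element.

1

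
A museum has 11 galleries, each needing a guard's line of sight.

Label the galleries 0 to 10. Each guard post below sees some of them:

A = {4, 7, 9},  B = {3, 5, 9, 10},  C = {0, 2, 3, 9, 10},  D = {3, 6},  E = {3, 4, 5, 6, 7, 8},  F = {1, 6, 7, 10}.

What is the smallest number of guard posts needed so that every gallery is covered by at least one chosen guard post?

3

C and E and F together: C ∪ E ∪ F = {0, 1, 2, 3, 4, 5, 6, 7, 8, 9, 10} — every gallery is covered.
Only C contains 0, so C is forced; the remaining 6 galleries need at least 2 more guard posts (each remaining guard post adds at most 5) — so at least 3 guard posts are needed, and 3 is optimal.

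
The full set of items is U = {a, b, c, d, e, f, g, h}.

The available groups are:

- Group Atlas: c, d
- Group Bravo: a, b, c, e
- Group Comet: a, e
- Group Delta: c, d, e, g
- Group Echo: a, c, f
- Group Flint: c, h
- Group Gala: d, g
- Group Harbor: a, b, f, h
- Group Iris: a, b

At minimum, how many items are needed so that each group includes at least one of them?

3

Take T = {a, c, g}. Each listed group contains at least one of these, so T is a hitting set of size 3.
The groups Comet, Flint, Gala are pairwise disjoint, so any hitting set needs a separate item for each — at least 3. Hence 3 is optimal.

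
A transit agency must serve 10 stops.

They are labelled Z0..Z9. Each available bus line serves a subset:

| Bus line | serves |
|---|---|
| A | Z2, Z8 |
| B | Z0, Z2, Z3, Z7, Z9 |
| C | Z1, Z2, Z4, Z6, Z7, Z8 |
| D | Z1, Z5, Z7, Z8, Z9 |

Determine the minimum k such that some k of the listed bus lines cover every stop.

3

Take {B, C, D}. Their union is {Z0, Z1, Z2, Z3, Z4, Z5, Z6, Z7, Z8, Z9}, which is all 10 stops.
Only B contains Z0, so B is forced; the remaining 5 stops need at least 2 more bus lines (each remaining bus line adds at most 4) — so at least 3 bus lines are needed, and 3 is optimal.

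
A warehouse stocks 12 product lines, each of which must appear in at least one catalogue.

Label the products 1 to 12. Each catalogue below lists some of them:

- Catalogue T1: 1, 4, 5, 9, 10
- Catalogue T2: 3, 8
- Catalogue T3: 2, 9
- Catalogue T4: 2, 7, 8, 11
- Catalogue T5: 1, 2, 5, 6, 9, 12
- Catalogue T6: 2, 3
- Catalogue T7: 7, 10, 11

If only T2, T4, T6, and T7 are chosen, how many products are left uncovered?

6

Union of T2, T4, T6, T7 = {2, 3, 7, 8, 10, 11}.
Not covered: 1, 4, 5, 6, 9, 12 — 6 products.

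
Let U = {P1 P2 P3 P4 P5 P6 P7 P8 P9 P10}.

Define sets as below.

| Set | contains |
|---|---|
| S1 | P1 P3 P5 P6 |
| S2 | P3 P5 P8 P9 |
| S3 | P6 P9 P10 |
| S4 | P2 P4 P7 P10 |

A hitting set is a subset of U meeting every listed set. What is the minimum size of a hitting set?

2

Take H = {P3, P10}. Each listed set contains at least one of these, so H is a hitting set of size 2.
The sets S1, S4 are pairwise disjoint, so any hitting set needs a separate point for each — at least 2. Hence 2 is optimal.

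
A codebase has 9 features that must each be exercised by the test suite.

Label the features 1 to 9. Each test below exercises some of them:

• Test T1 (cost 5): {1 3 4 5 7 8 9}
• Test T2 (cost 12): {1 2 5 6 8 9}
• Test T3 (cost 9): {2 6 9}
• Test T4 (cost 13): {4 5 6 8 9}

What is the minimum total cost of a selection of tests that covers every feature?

14

T1, T3 together cover every feature (T1 ∪ T3 = {1, 2, 3, 4, 5, 6, 7, 8, 9}); total cost 5 + 9 = 14.
No covering selection has total cost below 14.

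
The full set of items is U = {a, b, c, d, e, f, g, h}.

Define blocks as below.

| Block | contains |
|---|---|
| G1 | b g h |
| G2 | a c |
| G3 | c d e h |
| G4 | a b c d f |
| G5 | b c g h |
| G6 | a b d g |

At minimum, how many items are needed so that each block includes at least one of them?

2

T = {b, c} meets every block (each contains at least one member of T), and |T| = 2.
The blocks G1, G2 are pairwise disjoint, so any hitting set needs a separate item for each — at least 2. Hence 2 is optimal.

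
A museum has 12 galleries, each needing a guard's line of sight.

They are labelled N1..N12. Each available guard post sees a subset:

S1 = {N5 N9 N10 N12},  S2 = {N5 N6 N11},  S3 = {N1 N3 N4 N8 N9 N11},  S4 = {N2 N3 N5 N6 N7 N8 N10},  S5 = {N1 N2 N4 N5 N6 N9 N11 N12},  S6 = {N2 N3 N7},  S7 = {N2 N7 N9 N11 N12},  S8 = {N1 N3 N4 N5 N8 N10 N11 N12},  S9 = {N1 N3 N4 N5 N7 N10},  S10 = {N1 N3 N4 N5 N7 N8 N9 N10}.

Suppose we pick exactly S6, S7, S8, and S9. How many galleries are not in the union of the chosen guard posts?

Union of S6, S7, S8, S9 = {N1, N2, N3, N4, N5, N7, N8, N9, N10, N11, N12}.
Not covered: N6 — 1 gallery.

1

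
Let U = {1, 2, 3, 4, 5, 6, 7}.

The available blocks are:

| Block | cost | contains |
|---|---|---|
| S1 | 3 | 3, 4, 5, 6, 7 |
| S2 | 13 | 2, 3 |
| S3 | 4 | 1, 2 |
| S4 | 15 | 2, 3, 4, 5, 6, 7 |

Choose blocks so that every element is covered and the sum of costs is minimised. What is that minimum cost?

S1, S3 together cover every element (S1 ∪ S3 = {1, 2, 3, 4, 5, 6, 7}); total cost 3 + 4 = 7.
No covering selection has total cost below 7.

7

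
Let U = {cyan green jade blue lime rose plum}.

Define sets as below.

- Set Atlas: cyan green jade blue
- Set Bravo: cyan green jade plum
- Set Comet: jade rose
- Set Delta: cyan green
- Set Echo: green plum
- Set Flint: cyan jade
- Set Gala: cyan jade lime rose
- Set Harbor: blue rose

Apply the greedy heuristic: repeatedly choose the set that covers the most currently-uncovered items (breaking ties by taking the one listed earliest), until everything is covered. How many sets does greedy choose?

3

Greedy: pick Atlas (covers 4 new) → pick Gala (covers 2 new) → pick Bravo (covers 1 new). Total picks: 3.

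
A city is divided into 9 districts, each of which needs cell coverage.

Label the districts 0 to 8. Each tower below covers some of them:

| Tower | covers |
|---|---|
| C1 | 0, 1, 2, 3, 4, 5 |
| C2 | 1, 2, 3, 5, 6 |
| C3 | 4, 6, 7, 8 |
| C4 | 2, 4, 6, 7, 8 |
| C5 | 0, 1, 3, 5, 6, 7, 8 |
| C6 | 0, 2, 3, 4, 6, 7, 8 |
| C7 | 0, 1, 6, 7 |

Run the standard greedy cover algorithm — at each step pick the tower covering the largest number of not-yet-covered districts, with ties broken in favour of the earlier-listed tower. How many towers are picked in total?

2

Greedy: pick C5 (covers 7 new) → pick C1 (covers 2 new). Total picks: 2.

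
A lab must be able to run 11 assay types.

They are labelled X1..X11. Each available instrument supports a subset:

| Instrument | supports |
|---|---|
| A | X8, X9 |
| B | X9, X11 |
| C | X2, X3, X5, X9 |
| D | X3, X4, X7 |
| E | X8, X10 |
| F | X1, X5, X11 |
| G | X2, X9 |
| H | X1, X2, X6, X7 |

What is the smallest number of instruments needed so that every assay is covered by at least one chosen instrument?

5

C and D and E and F and H together: C ∪ D ∪ E ∪ F ∪ H = {X1, X2, X3, X4, X5, X6, X7, X8, X9, X10, X11} — every assay is covered.
No 4 of the 8 instruments cover everything (all 70 combinations miss at least one assay), so 5 is optimal.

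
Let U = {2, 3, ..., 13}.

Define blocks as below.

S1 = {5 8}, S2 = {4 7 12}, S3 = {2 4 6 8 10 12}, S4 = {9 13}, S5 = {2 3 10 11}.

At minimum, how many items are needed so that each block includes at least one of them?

The 4 items {4, 8, 9, 10} hit every block.
The blocks S1, S2, S4, S5 are pairwise disjoint, so any hitting set needs a separate item for each — at least 4. Hence 4 is optimal.

4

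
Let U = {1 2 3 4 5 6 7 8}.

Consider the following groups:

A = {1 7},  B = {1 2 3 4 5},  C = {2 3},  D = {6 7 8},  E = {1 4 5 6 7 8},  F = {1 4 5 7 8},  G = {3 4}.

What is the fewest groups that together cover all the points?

2

Take {C, E}. Their union is {1, 2, 3, 4, 5, 6, 7, 8}, which is all 8 points.
No single group has all 8 points (the largest, E, has 6), so 2 is optimal.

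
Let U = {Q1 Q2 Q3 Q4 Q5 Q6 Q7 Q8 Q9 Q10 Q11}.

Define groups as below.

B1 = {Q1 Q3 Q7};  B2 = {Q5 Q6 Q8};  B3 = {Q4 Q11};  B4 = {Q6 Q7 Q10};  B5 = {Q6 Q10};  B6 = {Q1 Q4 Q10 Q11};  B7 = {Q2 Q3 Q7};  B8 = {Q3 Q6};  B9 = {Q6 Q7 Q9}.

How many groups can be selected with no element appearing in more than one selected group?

B1, B2, B3 are pairwise disjoint (B1={Q1,Q3,Q7}; B2={Q5,Q6,Q8}; B3={Q4,Q11}).
Every remaining group overlaps one of these, and no 4 of the listed groups are pairwise disjoint, so 3 is the maximum.

3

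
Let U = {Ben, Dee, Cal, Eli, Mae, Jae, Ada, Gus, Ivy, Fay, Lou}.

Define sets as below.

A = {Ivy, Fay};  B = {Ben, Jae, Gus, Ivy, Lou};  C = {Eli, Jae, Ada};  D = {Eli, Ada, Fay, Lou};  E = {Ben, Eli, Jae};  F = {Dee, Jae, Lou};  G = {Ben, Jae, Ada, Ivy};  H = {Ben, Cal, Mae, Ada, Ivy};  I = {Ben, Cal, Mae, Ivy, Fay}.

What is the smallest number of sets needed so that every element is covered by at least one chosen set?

B and C and F and I together: B ∪ C ∪ F ∪ I = {Ben, Dee, Cal, Eli, Mae, Jae, Ada, Gus, Ivy, Fay, Lou} — every element is covered.
No 3 of the 9 sets cover everything (all 84 combinations miss at least one element), so 4 is optimal.

4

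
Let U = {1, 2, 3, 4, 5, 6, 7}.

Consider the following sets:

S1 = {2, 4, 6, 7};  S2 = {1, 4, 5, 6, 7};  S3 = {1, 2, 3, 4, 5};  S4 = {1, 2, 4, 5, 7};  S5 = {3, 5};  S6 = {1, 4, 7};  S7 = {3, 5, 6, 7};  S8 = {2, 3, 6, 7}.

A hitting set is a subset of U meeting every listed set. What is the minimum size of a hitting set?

Take H = {3, 7}. Each listed set contains at least one of these, so H is a hitting set of size 2.
The sets S1, S5 are pairwise disjoint, so any hitting set needs a separate element for each — at least 2. Hence 2 is optimal.

2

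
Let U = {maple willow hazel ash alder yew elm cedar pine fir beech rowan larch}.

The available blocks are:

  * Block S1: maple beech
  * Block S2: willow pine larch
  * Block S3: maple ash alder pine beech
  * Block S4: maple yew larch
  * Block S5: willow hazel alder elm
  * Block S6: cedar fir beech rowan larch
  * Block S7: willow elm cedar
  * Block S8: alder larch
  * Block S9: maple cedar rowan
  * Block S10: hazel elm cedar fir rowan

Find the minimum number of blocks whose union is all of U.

4

S3 and S4 and S5 and S6 together: S3 ∪ S4 ∪ S5 ∪ S6 = {maple, willow, hazel, ash, alder, yew, elm, cedar, pine, fir, beech, rowan, larch} — every element is covered.
No 3 of the 10 blocks cover everything (all 120 combinations miss at least one element), so 4 is optimal.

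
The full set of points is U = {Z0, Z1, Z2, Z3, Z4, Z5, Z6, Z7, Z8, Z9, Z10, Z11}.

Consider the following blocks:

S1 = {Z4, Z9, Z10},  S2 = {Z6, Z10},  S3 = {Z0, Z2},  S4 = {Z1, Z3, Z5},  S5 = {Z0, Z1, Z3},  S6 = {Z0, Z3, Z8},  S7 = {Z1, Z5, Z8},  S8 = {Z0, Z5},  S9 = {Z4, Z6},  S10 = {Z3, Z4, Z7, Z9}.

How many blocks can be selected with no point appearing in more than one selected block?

4

S2, S3, S7, S10 are pairwise disjoint (S2={Z6,Z10}; S3={Z0,Z2}; S7={Z1,Z5,Z8}; S10={Z3,Z4,Z7,Z9}).
Every remaining block overlaps one of these, and no 5 of the listed blocks are pairwise disjoint, so 4 is the maximum.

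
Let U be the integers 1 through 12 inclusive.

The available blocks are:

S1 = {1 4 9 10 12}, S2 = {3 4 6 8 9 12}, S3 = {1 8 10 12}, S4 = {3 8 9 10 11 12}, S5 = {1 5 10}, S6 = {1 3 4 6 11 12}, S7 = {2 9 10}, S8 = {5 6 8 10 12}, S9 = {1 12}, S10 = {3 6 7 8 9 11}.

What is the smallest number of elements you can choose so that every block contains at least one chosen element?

3

Take H = {7, 10, 12}. Each listed block contains at least one of these, so H is a hitting set of size 3.
No choice of 2 elements meets every block, so 3 is the minimum.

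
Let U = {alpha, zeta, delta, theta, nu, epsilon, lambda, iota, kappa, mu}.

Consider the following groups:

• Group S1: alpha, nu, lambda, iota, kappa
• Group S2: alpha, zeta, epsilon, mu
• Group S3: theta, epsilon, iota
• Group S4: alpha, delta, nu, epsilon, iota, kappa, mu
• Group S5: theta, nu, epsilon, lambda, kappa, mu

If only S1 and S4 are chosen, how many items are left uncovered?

Union of S1, S4 = {alpha, delta, nu, epsilon, lambda, iota, kappa, mu}.
Not covered: zeta, theta — 2 items.

2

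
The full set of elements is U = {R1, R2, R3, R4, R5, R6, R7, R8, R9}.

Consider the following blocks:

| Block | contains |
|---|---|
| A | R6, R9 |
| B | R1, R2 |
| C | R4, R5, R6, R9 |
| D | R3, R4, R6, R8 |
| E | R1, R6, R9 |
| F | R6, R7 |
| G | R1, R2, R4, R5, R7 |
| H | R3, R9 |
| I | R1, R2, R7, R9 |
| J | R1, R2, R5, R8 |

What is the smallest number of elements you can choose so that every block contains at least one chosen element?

T = {R1, R3, R6} meets every block (each contains at least one member of T), and |T| = 3.
The blocks F, H, J are pairwise disjoint, so any hitting set needs a separate element for each — at least 3. Hence 3 is optimal.

3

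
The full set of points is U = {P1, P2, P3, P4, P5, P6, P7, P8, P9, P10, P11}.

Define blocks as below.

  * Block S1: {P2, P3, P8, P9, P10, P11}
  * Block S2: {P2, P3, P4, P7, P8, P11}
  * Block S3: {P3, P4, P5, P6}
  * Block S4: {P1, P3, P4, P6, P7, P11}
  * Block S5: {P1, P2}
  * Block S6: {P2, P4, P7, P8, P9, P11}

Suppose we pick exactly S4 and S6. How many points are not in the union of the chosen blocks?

Union of S4, S6 = {P1, P2, P3, P4, P6, P7, P8, P9, P11}.
Not covered: P5, P10 — 2 points.

2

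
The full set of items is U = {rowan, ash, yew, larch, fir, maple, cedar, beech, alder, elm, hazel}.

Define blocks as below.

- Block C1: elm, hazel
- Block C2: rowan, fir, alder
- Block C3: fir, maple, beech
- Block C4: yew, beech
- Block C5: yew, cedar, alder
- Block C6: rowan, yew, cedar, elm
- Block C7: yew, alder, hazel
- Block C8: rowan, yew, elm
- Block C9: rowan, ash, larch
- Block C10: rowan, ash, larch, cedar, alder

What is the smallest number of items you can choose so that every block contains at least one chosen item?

The 4 items {larch, beech, alder, elm} hit every block.
The blocks C1, C3, C5, C9 are pairwise disjoint, so any hitting set needs a separate item for each — at least 4. Hence 4 is optimal.

4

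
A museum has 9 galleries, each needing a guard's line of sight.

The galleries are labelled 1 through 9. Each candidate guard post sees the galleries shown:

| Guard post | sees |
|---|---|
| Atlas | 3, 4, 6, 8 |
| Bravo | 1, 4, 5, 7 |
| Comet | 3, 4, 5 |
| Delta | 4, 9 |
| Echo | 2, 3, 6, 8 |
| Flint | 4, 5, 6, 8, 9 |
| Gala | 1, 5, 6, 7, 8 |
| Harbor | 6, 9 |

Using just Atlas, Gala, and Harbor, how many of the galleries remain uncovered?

1

Union of Atlas, Gala, Harbor = {1, 3, 4, 5, 6, 7, 8, 9}.
Not covered: 2 — 1 gallery.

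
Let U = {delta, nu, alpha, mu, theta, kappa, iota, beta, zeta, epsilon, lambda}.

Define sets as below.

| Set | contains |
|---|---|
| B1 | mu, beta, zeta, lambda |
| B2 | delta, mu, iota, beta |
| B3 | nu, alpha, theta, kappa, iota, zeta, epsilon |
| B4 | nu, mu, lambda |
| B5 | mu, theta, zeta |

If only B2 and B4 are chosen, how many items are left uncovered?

Union of B2, B4 = {delta, nu, mu, iota, beta, lambda}.
Not covered: alpha, theta, kappa, zeta, epsilon — 5 items.

5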